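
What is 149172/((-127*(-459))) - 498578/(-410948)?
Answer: 15060923735/3992565294 ≈ 3.7722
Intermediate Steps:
149172/((-127*(-459))) - 498578/(-410948) = 149172/58293 - 498578*(-1/410948) = 149172*(1/58293) + 249289/205474 = 49724/19431 + 249289/205474 = 15060923735/3992565294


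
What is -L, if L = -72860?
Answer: 72860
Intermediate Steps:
-L = -1*(-72860) = 72860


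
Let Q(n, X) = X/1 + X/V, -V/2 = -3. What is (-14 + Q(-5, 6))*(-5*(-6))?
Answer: -210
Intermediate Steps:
V = 6 (V = -2*(-3) = 6)
Q(n, X) = 7*X/6 (Q(n, X) = X/1 + X/6 = X*1 + X*(⅙) = X + X/6 = 7*X/6)
(-14 + Q(-5, 6))*(-5*(-6)) = (-14 + (7/6)*6)*(-5*(-6)) = (-14 + 7)*30 = -7*30 = -210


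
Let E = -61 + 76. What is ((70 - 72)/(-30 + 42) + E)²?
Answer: 7921/36 ≈ 220.03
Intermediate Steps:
E = 15
((70 - 72)/(-30 + 42) + E)² = ((70 - 72)/(-30 + 42) + 15)² = (-2/12 + 15)² = (-2*1/12 + 15)² = (-⅙ + 15)² = (89/6)² = 7921/36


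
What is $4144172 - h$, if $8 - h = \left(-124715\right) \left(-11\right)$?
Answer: $5516029$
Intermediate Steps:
$h = -1371857$ ($h = 8 - \left(-124715\right) \left(-11\right) = 8 - 1371865 = -1371857$)
$4144172 - h = 4144172 - -1371857 = 4144172 + 1371857 = 5516029$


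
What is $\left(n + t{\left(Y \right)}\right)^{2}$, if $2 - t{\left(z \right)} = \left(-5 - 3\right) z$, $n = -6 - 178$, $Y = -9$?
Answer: $64516$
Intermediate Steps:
$n = -184$
$t{\left(z \right)} = 2 + 8 z$ ($t{\left(z \right)} = 2 - \left(-5 - 3\right) z = 2 - - 8 z = 2 + 8 z$)
$\left(n + t{\left(Y \right)}\right)^{2} = \left(-184 + \left(2 + 8 \left(-9\right)\right)\right)^{2} = \left(-184 + \left(2 - 72\right)\right)^{2} = \left(-184 - 70\right)^{2} = \left(-254\right)^{2} = 64516$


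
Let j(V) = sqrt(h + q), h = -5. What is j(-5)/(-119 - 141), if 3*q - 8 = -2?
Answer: -I*sqrt(3)/260 ≈ -0.0066617*I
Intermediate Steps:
q = 2 (q = 8/3 + (1/3)*(-2) = 8/3 - 2/3 = 2)
j(V) = I*sqrt(3) (j(V) = sqrt(-5 + 2) = sqrt(-3) = I*sqrt(3))
j(-5)/(-119 - 141) = (I*sqrt(3))/(-119 - 141) = (I*sqrt(3))/(-260) = -I*sqrt(3)/260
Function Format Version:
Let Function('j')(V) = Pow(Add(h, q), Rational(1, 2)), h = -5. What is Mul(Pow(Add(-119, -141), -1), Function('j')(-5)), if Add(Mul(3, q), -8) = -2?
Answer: Mul(Rational(-1, 260), I, Pow(3, Rational(1, 2))) ≈ Mul(-0.0066617, I)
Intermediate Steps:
q = 2 (q = Add(Rational(8, 3), Mul(Rational(1, 3), -2)) = Add(Rational(8, 3), Rational(-2, 3)) = 2)
Function('j')(V) = Mul(I, Pow(3, Rational(1, 2))) (Function('j')(V) = Pow(Add(-5, 2), Rational(1, 2)) = Pow(-3, Rational(1, 2)) = Mul(I, Pow(3, Rational(1, 2))))
Mul(Pow(Add(-119, -141), -1), Function('j')(-5)) = Mul(Pow(Add(-119, -141), -1), Mul(I, Pow(3, Rational(1, 2)))) = Mul(Pow(-260, -1), Mul(I, Pow(3, Rational(1, 2)))) = Mul(Rational(-1, 260), Mul(I, Pow(3, Rational(1, 2)))) = Mul(Rational(-1, 260), I, Pow(3, Rational(1, 2)))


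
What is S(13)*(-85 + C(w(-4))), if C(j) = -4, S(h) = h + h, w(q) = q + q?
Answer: -2314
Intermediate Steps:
w(q) = 2*q
S(h) = 2*h
S(13)*(-85 + C(w(-4))) = (2*13)*(-85 - 4) = 26*(-89) = -2314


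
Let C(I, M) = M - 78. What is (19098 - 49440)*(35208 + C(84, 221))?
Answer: -1072620042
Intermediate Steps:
C(I, M) = -78 + M
(19098 - 49440)*(35208 + C(84, 221)) = (19098 - 49440)*(35208 + (-78 + 221)) = -30342*(35208 + 143) = -30342*35351 = -1072620042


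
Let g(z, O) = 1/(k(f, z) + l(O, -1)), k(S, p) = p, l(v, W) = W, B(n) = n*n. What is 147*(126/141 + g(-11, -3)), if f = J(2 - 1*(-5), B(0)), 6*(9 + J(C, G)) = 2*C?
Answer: 22393/188 ≈ 119.11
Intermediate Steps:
B(n) = n**2
J(C, G) = -9 + C/3 (J(C, G) = -9 + (2*C)/6 = -9 + C/3)
f = -20/3 (f = -9 + (2 - 1*(-5))/3 = -9 + (2 + 5)/3 = -9 + (1/3)*7 = -9 + 7/3 = -20/3 ≈ -6.6667)
g(z, O) = 1/(-1 + z) (g(z, O) = 1/(z - 1) = 1/(-1 + z))
147*(126/141 + g(-11, -3)) = 147*(126/141 + 1/(-1 - 11)) = 147*(126*(1/141) + 1/(-12)) = 147*(42/47 - 1/12) = 147*(457/564) = 22393/188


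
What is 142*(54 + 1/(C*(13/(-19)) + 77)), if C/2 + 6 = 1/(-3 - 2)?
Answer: 62285318/8121 ≈ 7669.7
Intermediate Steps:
C = -62/5 (C = -12 + 2/(-3 - 2) = -12 + 2/(-5) = -12 + 2*(-⅕) = -12 - ⅖ = -62/5 ≈ -12.400)
142*(54 + 1/(C*(13/(-19)) + 77)) = 142*(54 + 1/(-806/(5*(-19)) + 77)) = 142*(54 + 1/(-806*(-1)/(5*19) + 77)) = 142*(54 + 1/(-62/5*(-13/19) + 77)) = 142*(54 + 1/(806/95 + 77)) = 142*(54 + 1/(8121/95)) = 142*(54 + 95/8121) = 142*(438629/8121) = 62285318/8121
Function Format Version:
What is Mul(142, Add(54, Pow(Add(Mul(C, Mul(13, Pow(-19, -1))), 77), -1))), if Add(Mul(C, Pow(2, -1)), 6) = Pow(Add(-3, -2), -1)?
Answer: Rational(62285318, 8121) ≈ 7669.7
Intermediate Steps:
C = Rational(-62, 5) (C = Add(-12, Mul(2, Pow(Add(-3, -2), -1))) = Add(-12, Mul(2, Pow(-5, -1))) = Add(-12, Mul(2, Rational(-1, 5))) = Add(-12, Rational(-2, 5)) = Rational(-62, 5) ≈ -12.400)
Mul(142, Add(54, Pow(Add(Mul(C, Mul(13, Pow(-19, -1))), 77), -1))) = Mul(142, Add(54, Pow(Add(Mul(Rational(-62, 5), Mul(13, Pow(-19, -1))), 77), -1))) = Mul(142, Add(54, Pow(Add(Mul(Rational(-62, 5), Mul(13, Rational(-1, 19))), 77), -1))) = Mul(142, Add(54, Pow(Add(Mul(Rational(-62, 5), Rational(-13, 19)), 77), -1))) = Mul(142, Add(54, Pow(Add(Rational(806, 95), 77), -1))) = Mul(142, Add(54, Pow(Rational(8121, 95), -1))) = Mul(142, Add(54, Rational(95, 8121))) = Mul(142, Rational(438629, 8121)) = Rational(62285318, 8121)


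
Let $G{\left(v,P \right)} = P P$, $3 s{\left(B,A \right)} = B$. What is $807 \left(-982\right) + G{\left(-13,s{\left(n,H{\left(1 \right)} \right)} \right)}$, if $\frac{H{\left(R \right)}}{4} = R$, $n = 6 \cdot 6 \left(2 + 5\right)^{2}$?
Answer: $-446730$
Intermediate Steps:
$n = 1764$ ($n = 36 \cdot 7^{2} = 36 \cdot 49 = 1764$)
$H{\left(R \right)} = 4 R$
$s{\left(B,A \right)} = \frac{B}{3}$
$G{\left(v,P \right)} = P^{2}$
$807 \left(-982\right) + G{\left(-13,s{\left(n,H{\left(1 \right)} \right)} \right)} = 807 \left(-982\right) + \left(\frac{1}{3} \cdot 1764\right)^{2} = -792474 + 588^{2} = -792474 + 345744 = -446730$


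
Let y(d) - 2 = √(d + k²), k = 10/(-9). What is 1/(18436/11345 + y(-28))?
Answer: 18896266035/208020172078 - 1158381225*I*√542/208020172078 ≈ 0.090839 - 0.12964*I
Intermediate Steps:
k = -10/9 (k = 10*(-⅑) = -10/9 ≈ -1.1111)
y(d) = 2 + √(100/81 + d) (y(d) = 2 + √(d + (-10/9)²) = 2 + √(d + 100/81) = 2 + √(100/81 + d))
1/(18436/11345 + y(-28)) = 1/(18436/11345 + (2 + √(100 + 81*(-28))/9)) = 1/(18436*(1/11345) + (2 + √(100 - 2268)/9)) = 1/(18436/11345 + (2 + √(-2168)/9)) = 1/(18436/11345 + (2 + (2*I*√542)/9)) = 1/(18436/11345 + (2 + 2*I*√542/9)) = 1/(41126/11345 + 2*I*√542/9)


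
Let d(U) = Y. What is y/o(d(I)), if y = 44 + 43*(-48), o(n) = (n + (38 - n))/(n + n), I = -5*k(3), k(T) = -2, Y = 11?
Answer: -22220/19 ≈ -1169.5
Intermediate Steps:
I = 10 (I = -5*(-2) = 10)
d(U) = 11
o(n) = 19/n (o(n) = 38/((2*n)) = 38*(1/(2*n)) = 19/n)
y = -2020 (y = 44 - 2064 = -2020)
y/o(d(I)) = -2020/(19/11) = -2020/(19*(1/11)) = -2020/19/11 = -2020*11/19 = -22220/19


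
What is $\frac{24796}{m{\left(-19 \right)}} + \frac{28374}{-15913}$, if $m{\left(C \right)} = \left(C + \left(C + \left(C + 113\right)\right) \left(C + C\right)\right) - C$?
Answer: $- \frac{237722324}{22676025} \approx -10.483$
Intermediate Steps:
$m{\left(C \right)} = 2 C \left(113 + 2 C\right)$ ($m{\left(C \right)} = \left(C + \left(C + \left(113 + C\right)\right) 2 C\right) - C = \left(C + \left(113 + 2 C\right) 2 C\right) - C = \left(C + 2 C \left(113 + 2 C\right)\right) - C = 2 C \left(113 + 2 C\right)$)
$\frac{24796}{m{\left(-19 \right)}} + \frac{28374}{-15913} = \frac{24796}{2 \left(-19\right) \left(113 + 2 \left(-19\right)\right)} + \frac{28374}{-15913} = \frac{24796}{2 \left(-19\right) \left(113 - 38\right)} + 28374 \left(- \frac{1}{15913}\right) = \frac{24796}{2 \left(-19\right) 75} - \frac{28374}{15913} = \frac{24796}{-2850} - \frac{28374}{15913} = 24796 \left(- \frac{1}{2850}\right) - \frac{28374}{15913} = - \frac{12398}{1425} - \frac{28374}{15913} = - \frac{237722324}{22676025}$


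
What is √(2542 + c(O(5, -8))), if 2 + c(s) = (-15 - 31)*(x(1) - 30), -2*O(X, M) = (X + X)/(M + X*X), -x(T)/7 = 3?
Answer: √4886 ≈ 69.900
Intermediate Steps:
x(T) = -21 (x(T) = -7*3 = -21)
O(X, M) = -X/(M + X²) (O(X, M) = -(X + X)/(2*(M + X*X)) = -2*X/(2*(M + X²)) = -X/(M + X²))
c(s) = 2344 (c(s) = -2 + (-15 - 31)*(-21 - 30) = -2 - 46*(-51) = -2 + 2346 = 2344)
√(2542 + c(O(5, -8))) = √(2542 + 2344) = √4886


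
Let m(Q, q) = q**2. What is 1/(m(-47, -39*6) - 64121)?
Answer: -1/9365 ≈ -0.00010678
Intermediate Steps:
1/(m(-47, -39*6) - 64121) = 1/((-39*6)**2 - 64121) = 1/((-234)**2 - 64121) = 1/(54756 - 64121) = 1/(-9365) = -1/9365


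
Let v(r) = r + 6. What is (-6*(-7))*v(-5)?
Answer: 42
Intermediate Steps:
v(r) = 6 + r
(-6*(-7))*v(-5) = (-6*(-7))*(6 - 5) = 42*1 = 42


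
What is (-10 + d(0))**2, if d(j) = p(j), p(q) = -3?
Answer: 169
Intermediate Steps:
d(j) = -3
(-10 + d(0))**2 = (-10 - 3)**2 = (-13)**2 = 169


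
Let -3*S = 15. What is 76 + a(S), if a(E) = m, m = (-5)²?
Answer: 101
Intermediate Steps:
S = -5 (S = -⅓*15 = -5)
m = 25
a(E) = 25
76 + a(S) = 76 + 25 = 101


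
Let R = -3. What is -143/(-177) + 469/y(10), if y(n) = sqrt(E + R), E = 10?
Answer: 143/177 + 67*sqrt(7) ≈ 178.07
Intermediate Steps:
y(n) = sqrt(7) (y(n) = sqrt(10 - 3) = sqrt(7))
-143/(-177) + 469/y(10) = -143/(-177) + 469/(sqrt(7)) = -143*(-1/177) + 469*(sqrt(7)/7) = 143/177 + 67*sqrt(7)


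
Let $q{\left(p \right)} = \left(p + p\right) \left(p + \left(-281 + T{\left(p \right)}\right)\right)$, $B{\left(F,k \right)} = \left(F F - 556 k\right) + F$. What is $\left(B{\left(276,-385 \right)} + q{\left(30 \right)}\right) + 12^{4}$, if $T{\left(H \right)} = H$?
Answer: $297988$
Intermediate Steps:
$B{\left(F,k \right)} = F + F^{2} - 556 k$ ($B{\left(F,k \right)} = \left(F^{2} - 556 k\right) + F = F + F^{2} - 556 k$)
$q{\left(p \right)} = 2 p \left(-281 + 2 p\right)$ ($q{\left(p \right)} = \left(p + p\right) \left(p + \left(-281 + p\right)\right) = 2 p \left(-281 + 2 p\right)$)
$\left(B{\left(276,-385 \right)} + q{\left(30 \right)}\right) + 12^{4} = \left(\left(276 + 276^{2} - -214060\right) + 2 \cdot 30 \left(-281 + 2 \cdot 30\right)\right) + 12^{4} = \left(\left(276 + 76176 + 214060\right) + 2 \cdot 30 \left(-281 + 60\right)\right) + 20736 = \left(290512 + 2 \cdot 30 \left(-221\right)\right) + 20736 = \left(290512 - 13260\right) + 20736 = 277252 + 20736 = 297988$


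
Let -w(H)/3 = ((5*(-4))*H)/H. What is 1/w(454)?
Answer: 1/60 ≈ 0.016667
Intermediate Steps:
w(H) = 60 (w(H) = -3*(5*(-4))*H/H = -3*(-20*H)/H = -3*(-20) = 60)
1/w(454) = 1/60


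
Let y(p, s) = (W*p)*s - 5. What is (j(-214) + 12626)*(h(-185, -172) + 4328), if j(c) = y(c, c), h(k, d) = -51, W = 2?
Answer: 445719001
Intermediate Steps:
y(p, s) = -5 + 2*p*s (y(p, s) = (2*p)*s - 5 = 2*p*s - 5 = -5 + 2*p*s)
j(c) = -5 + 2*c² (j(c) = -5 + 2*c*c = -5 + 2*c²)
(j(-214) + 12626)*(h(-185, -172) + 4328) = ((-5 + 2*(-214)²) + 12626)*(-51 + 4328) = ((-5 + 2*45796) + 12626)*4277 = ((-5 + 91592) + 12626)*4277 = (91587 + 12626)*4277 = 104213*4277 = 445719001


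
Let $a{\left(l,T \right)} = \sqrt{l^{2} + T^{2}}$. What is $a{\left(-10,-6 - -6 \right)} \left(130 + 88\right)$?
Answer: $2180$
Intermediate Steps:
$a{\left(l,T \right)} = \sqrt{T^{2} + l^{2}}$
$a{\left(-10,-6 - -6 \right)} \left(130 + 88\right) = \sqrt{\left(-6 - -6\right)^{2} + \left(-10\right)^{2}} \left(130 + 88\right) = \sqrt{\left(-6 + 6\right)^{2} + 100} \cdot 218 = \sqrt{0^{2} + 100} \cdot 218 = \sqrt{0 + 100} \cdot 218 = \sqrt{100} \cdot 218 = 10 \cdot 218 = 2180$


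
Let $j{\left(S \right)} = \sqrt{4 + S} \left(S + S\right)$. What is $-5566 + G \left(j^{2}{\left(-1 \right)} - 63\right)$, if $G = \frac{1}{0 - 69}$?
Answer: $- \frac{128001}{23} \approx -5565.3$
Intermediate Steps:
$j{\left(S \right)} = 2 S \sqrt{4 + S}$ ($j{\left(S \right)} = \sqrt{4 + S} 2 S = 2 S \sqrt{4 + S}$)
$G = - \frac{1}{69}$ ($G = \frac{1}{-69} = - \frac{1}{69} \approx -0.014493$)
$-5566 + G \left(j^{2}{\left(-1 \right)} - 63\right) = -5566 - \frac{\left(2 \left(-1\right) \sqrt{4 - 1}\right)^{2} - 63}{69} = -5566 - \frac{\left(2 \left(-1\right) \sqrt{3}\right)^{2} - 63}{69} = -5566 - \frac{\left(- 2 \sqrt{3}\right)^{2} - 63}{69} = -5566 - \frac{12 - 63}{69} = -5566 - - \frac{17}{23} = -5566 + \frac{17}{23} = - \frac{128001}{23}$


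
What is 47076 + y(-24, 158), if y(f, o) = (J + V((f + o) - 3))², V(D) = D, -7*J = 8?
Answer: 3133005/49 ≈ 63939.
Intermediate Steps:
J = -8/7 (J = -⅐*8 = -8/7 ≈ -1.1429)
y(f, o) = (-29/7 + f + o)² (y(f, o) = (-8/7 + ((f + o) - 3))² = (-8/7 + (-3 + f + o))² = (-29/7 + f + o)²)
47076 + y(-24, 158) = 47076 + (-29 + 7*(-24) + 7*158)²/49 = 47076 + (-29 - 168 + 1106)²/49 = 47076 + (1/49)*909² = 47076 + (1/49)*826281 = 47076 + 826281/49 = 3133005/49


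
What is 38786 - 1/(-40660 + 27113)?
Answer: 525433943/13547 ≈ 38786.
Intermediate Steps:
38786 - 1/(-40660 + 27113) = 38786 - 1/(-13547) = 38786 - 1*(-1/13547) = 38786 + 1/13547 = 525433943/13547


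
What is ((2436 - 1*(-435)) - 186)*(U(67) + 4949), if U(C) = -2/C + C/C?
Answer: 890474880/67 ≈ 1.3291e+7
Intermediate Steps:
U(C) = 1 - 2/C (U(C) = -2/C + 1 = 1 - 2/C)
((2436 - 1*(-435)) - 186)*(U(67) + 4949) = ((2436 - 1*(-435)) - 186)*((-2 + 67)/67 + 4949) = ((2436 + 435) - 186)*((1/67)*65 + 4949) = (2871 - 186)*(65/67 + 4949) = 2685*(331648/67) = 890474880/67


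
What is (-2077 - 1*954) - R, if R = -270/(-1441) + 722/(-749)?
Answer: -3270547407/1079309 ≈ -3030.2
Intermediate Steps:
R = -838172/1079309 (R = -270*(-1/1441) + 722*(-1/749) = 270/1441 - 722/749 = -838172/1079309 ≈ -0.77658)
(-2077 - 1*954) - R = (-2077 - 1*954) - 1*(-838172/1079309) = (-2077 - 954) + 838172/1079309 = -3031 + 838172/1079309 = -3270547407/1079309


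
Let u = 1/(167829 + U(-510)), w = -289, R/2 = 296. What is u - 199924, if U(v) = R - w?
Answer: -33729178039/168710 ≈ -1.9992e+5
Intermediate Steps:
R = 592 (R = 2*296 = 592)
U(v) = 881 (U(v) = 592 - 1*(-289) = 592 + 289 = 881)
u = 1/168710 (u = 1/(167829 + 881) = 1/168710 ≈ 5.9273e-6)
u - 199924 = 1/168710 - 199924 = -33729178039/168710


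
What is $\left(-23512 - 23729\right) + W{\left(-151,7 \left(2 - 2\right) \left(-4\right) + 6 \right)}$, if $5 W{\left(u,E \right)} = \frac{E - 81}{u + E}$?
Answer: $- \frac{1369986}{29} \approx -47241.0$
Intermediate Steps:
$W{\left(u,E \right)} = \frac{-81 + E}{5 \left(E + u\right)}$ ($W{\left(u,E \right)} = \frac{\left(E - 81\right) \frac{1}{u + E}}{5} = \frac{\left(-81 + E\right) \frac{1}{E + u}}{5} = \frac{\frac{1}{E + u} \left(-81 + E\right)}{5} = \frac{-81 + E}{5 \left(E + u\right)}$)
$\left(-23512 - 23729\right) + W{\left(-151,7 \left(2 - 2\right) \left(-4\right) + 6 \right)} = \left(-23512 - 23729\right) + \frac{-81 + \left(7 \left(2 - 2\right) \left(-4\right) + 6\right)}{5 \left(\left(7 \left(2 - 2\right) \left(-4\right) + 6\right) - 151\right)} = -47241 + \frac{-81 + \left(7 \cdot 0 \left(-4\right) + 6\right)}{5 \left(\left(7 \cdot 0 \left(-4\right) + 6\right) - 151\right)} = -47241 + \frac{-81 + \left(7 \cdot 0 + 6\right)}{5 \left(\left(7 \cdot 0 + 6\right) - 151\right)} = -47241 + \frac{-81 + \left(0 + 6\right)}{5 \left(\left(0 + 6\right) - 151\right)} = -47241 + \frac{-81 + 6}{5 \left(6 - 151\right)} = -47241 + \frac{1}{5} \frac{1}{-145} \left(-75\right) = -47241 + \frac{1}{5} \left(- \frac{1}{145}\right) \left(-75\right) = -47241 + \frac{3}{29} = - \frac{1369986}{29}$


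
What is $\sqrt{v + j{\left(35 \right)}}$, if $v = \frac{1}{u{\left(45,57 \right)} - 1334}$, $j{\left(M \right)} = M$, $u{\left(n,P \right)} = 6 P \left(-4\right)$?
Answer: $\frac{\sqrt{255525438}}{2702} \approx 5.916$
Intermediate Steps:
$u{\left(n,P \right)} = - 24 P$
$v = - \frac{1}{2702}$ ($v = \frac{1}{\left(-24\right) 57 - 1334} = \frac{1}{-1368 - 1334} = \frac{1}{-2702} = - \frac{1}{2702} \approx -0.0003701$)
$\sqrt{v + j{\left(35 \right)}} = \sqrt{- \frac{1}{2702} + 35} = \sqrt{\frac{94569}{2702}} = \frac{\sqrt{255525438}}{2702}$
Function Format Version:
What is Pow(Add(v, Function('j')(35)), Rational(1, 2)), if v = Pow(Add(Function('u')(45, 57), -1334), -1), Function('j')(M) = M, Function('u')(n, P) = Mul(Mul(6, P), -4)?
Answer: Mul(Rational(1, 2702), Pow(255525438, Rational(1, 2))) ≈ 5.9160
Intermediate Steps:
Function('u')(n, P) = Mul(-24, P)
v = Rational(-1, 2702) (v = Pow(Add(Mul(-24, 57), -1334), -1) = Pow(Add(-1368, -1334), -1) = Pow(-2702, -1) = Rational(-1, 2702) ≈ -0.00037010)
Pow(Add(v, Function('j')(35)), Rational(1, 2)) = Pow(Add(Rational(-1, 2702), 35), Rational(1, 2)) = Pow(Rational(94569, 2702), Rational(1, 2)) = Mul(Rational(1, 2702), Pow(255525438, Rational(1, 2)))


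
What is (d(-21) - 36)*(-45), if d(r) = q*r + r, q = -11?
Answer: -7830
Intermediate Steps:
d(r) = -10*r (d(r) = -11*r + r = -10*r)
(d(-21) - 36)*(-45) = (-10*(-21) - 36)*(-45) = (210 - 36)*(-45) = 174*(-45) = -7830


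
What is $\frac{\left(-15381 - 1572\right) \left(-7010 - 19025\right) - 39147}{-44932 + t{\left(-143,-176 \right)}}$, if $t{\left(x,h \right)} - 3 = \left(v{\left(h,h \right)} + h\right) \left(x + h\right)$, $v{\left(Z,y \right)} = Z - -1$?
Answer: $\frac{27583263}{4190} \approx 6583.1$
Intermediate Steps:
$v{\left(Z,y \right)} = 1 + Z$ ($v{\left(Z,y \right)} = Z + 1 = 1 + Z$)
$t{\left(x,h \right)} = 3 + \left(1 + 2 h\right) \left(h + x\right)$ ($t{\left(x,h \right)} = 3 + \left(\left(1 + h\right) + h\right) \left(x + h\right) = 3 + \left(1 + 2 h\right) \left(h + x\right)$)
$\frac{\left(-15381 - 1572\right) \left(-7010 - 19025\right) - 39147}{-44932 + t{\left(-143,-176 \right)}} = \frac{\left(-15381 - 1572\right) \left(-7010 - 19025\right) - 39147}{-44932 + \left(3 - 176 - 143 + 2 \left(-176\right)^{2} + 2 \left(-176\right) \left(-143\right)\right)} = \frac{\left(-16953\right) \left(-26035\right) - 39147}{-44932 + \left(3 - 176 - 143 + 2 \cdot 30976 + 50336\right)} = \frac{441371355 - 39147}{-44932 + \left(3 - 176 - 143 + 61952 + 50336\right)} = \frac{441332208}{-44932 + 111972} = \frac{441332208}{67040} = 441332208 \cdot \frac{1}{67040} = \frac{27583263}{4190}$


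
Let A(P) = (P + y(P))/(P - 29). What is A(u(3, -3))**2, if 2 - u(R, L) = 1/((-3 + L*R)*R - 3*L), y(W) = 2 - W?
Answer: 729/132496 ≈ 0.0055021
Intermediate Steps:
u(R, L) = 2 - 1/(-3*L + R*(-3 + L*R)) (u(R, L) = 2 - 1/((-3 + L*R)*R - 3*L) = 2 - 1/(R*(-3 + L*R) - 3*L) = 2 - 1/(-3*L + R*(-3 + L*R)))
A(P) = 2/(-29 + P) (A(P) = (P + (2 - P))/(P - 29) = 2/(-29 + P))
A(u(3, -3))**2 = (2/(-29 + (1 + 6*(-3) + 6*3 - 2*(-3)*3**2)/(3*(-3) + 3*3 - 1*(-3)*3**2)))**2 = (2/(-29 + (1 - 18 + 18 - 2*(-3)*9)/(-9 + 9 - 1*(-3)*9)))**2 = (2/(-29 + (1 - 18 + 18 + 54)/(-9 + 9 + 27)))**2 = (2/(-29 + 55/27))**2 = (2/(-728/27))**2 = (2*(-27/728))**2 = (-27/364)**2 = 729/132496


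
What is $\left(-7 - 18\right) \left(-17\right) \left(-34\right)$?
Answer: $-14450$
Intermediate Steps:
$\left(-7 - 18\right) \left(-17\right) \left(-34\right) = \left(-25\right) \left(-17\right) \left(-34\right) = 425 \left(-34\right) = -14450$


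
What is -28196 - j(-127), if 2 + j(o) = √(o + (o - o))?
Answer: -28194 - I*√127 ≈ -28194.0 - 11.269*I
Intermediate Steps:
j(o) = -2 + √o (j(o) = -2 + √(o + (o - o)) = -2 + √(o + 0) = -2 + √o)
-28196 - j(-127) = -28196 - (-2 + √(-127)) = -28196 - (-2 + I*√127) = -28196 + (2 - I*√127) = -28194 - I*√127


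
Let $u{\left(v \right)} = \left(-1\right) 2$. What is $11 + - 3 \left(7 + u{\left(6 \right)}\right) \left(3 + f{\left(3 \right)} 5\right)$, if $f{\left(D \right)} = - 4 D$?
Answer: $866$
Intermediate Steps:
$u{\left(v \right)} = -2$
$11 + - 3 \left(7 + u{\left(6 \right)}\right) \left(3 + f{\left(3 \right)} 5\right) = 11 + - 3 \left(7 - 2\right) \left(3 + \left(-4\right) 3 \cdot 5\right) = 11 + \left(-3\right) 5 \left(3 - 60\right) = 11 - 15 \left(3 - 60\right) = 11 - -855 = 11 + 855 = 866$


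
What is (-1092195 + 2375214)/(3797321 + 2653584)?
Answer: 1283019/6450905 ≈ 0.19889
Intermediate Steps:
(-1092195 + 2375214)/(3797321 + 2653584) = 1283019/6450905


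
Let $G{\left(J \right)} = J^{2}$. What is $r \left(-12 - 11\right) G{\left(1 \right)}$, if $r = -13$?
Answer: $299$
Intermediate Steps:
$r \left(-12 - 11\right) G{\left(1 \right)} = - 13 \left(-12 - 11\right) 1^{2} = \left(-13\right) \left(-23\right) 1 = 299 \cdot 1 = 299$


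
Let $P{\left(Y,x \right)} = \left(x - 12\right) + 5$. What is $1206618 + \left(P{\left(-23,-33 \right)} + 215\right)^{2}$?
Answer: $1237243$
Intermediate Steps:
$P{\left(Y,x \right)} = -7 + x$ ($P{\left(Y,x \right)} = \left(-12 + x\right) + 5 = -7 + x$)
$1206618 + \left(P{\left(-23,-33 \right)} + 215\right)^{2} = 1206618 + \left(\left(-7 - 33\right) + 215\right)^{2} = 1206618 + \left(-40 + 215\right)^{2} = 1206618 + 175^{2} = 1206618 + 30625 = 1237243$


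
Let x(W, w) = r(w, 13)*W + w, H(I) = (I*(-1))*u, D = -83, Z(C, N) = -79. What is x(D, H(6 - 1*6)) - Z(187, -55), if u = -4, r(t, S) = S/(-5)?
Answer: 1474/5 ≈ 294.80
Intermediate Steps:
r(t, S) = -S/5 (r(t, S) = S*(-1/5) = -S/5)
H(I) = 4*I (H(I) = (I*(-1))*(-4) = -I*(-4) = 4*I)
x(W, w) = w - 13*W/5 (x(W, w) = (-1/5*13)*W + w = -13*W/5 + w = w - 13*W/5)
x(D, H(6 - 1*6)) - Z(187, -55) = (4*(6 - 1*6) - 13/5*(-83)) - 1*(-79) = (4*(6 - 6) + 1079/5) + 79 = (4*0 + 1079/5) + 79 = (0 + 1079/5) + 79 = 1079/5 + 79 = 1474/5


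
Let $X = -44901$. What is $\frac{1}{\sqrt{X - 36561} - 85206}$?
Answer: $- \frac{14201}{1210023983} - \frac{i \sqrt{81462}}{7260143898} \approx -1.1736 \cdot 10^{-5} - 3.9313 \cdot 10^{-8} i$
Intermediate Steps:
$\frac{1}{\sqrt{X - 36561} - 85206} = \frac{1}{\sqrt{-44901 - 36561} - 85206} = \frac{1}{\sqrt{-81462} - 85206} = \frac{1}{i \sqrt{81462} - 85206} = \frac{1}{-85206 + i \sqrt{81462}}$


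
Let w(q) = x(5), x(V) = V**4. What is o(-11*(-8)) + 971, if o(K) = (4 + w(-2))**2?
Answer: 396612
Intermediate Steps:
w(q) = 625 (w(q) = 5**4 = 625)
o(K) = 395641 (o(K) = (4 + 625)**2 = 629**2 = 395641)
o(-11*(-8)) + 971 = 395641 + 971 = 396612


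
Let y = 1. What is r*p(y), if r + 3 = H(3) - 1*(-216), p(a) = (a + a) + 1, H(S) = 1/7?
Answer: 4476/7 ≈ 639.43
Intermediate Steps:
H(S) = ⅐
p(a) = 1 + 2*a (p(a) = 2*a + 1 = 1 + 2*a)
r = 1492/7 (r = -3 + (⅐ - 1*(-216)) = -3 + (⅐ + 216) = -3 + 1513/7 = 1492/7 ≈ 213.14)
r*p(y) = 1492*(1 + 2*1)/7 = 1492*(1 + 2)/7 = (1492/7)*3 = 4476/7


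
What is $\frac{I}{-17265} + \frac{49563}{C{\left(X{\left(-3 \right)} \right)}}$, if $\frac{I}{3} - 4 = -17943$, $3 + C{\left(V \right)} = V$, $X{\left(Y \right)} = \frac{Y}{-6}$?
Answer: $- \frac{114076087}{5755} \approx -19822.0$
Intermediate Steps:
$X{\left(Y \right)} = - \frac{Y}{6}$ ($X{\left(Y \right)} = Y \left(- \frac{1}{6}\right) = - \frac{Y}{6}$)
$C{\left(V \right)} = -3 + V$
$I = -53817$ ($I = 12 + 3 \left(-17943\right) = 12 - 53829 = -53817$)
$\frac{I}{-17265} + \frac{49563}{C{\left(X{\left(-3 \right)} \right)}} = - \frac{53817}{-17265} + \frac{49563}{-3 - - \frac{1}{2}} = \left(-53817\right) \left(- \frac{1}{17265}\right) + \frac{49563}{-3 + \frac{1}{2}} = \frac{17939}{5755} + \frac{49563}{- \frac{5}{2}} = \frac{17939}{5755} + 49563 \left(- \frac{2}{5}\right) = \frac{17939}{5755} - \frac{99126}{5} = - \frac{114076087}{5755}$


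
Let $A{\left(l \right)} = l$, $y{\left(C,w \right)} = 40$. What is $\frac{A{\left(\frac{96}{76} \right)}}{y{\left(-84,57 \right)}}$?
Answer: $\frac{3}{95} \approx 0.031579$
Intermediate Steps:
$\frac{A{\left(\frac{96}{76} \right)}}{y{\left(-84,57 \right)}} = \frac{96 \cdot \frac{1}{76}}{40} = 96 \cdot \frac{1}{76} \cdot \frac{1}{40} = \frac{24}{19} \cdot \frac{1}{40} = \frac{3}{95}$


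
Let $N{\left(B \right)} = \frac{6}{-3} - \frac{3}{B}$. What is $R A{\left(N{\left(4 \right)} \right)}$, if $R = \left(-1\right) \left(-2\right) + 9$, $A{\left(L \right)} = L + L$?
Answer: $- \frac{121}{2} \approx -60.5$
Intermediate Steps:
$N{\left(B \right)} = -2 - \frac{3}{B}$ ($N{\left(B \right)} = 6 \left(- \frac{1}{3}\right) - \frac{3}{B} = -2 - \frac{3}{B}$)
$A{\left(L \right)} = 2 L$
$R = 11$ ($R = 2 + 9 = 11$)
$R A{\left(N{\left(4 \right)} \right)} = 11 \cdot 2 \left(-2 - \frac{3}{4}\right) = 11 \cdot 2 \left(- \frac{11}{4}\right) = 11 \left(- \frac{11}{2}\right) = - \frac{121}{2}$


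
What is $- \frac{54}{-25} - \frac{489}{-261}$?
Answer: $\frac{8773}{2175} \approx 4.0336$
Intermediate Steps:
$- \frac{54}{-25} - \frac{489}{-261} = \left(-54\right) \left(- \frac{1}{25}\right) - - \frac{163}{87} = \frac{54}{25} + \frac{163}{87} = \frac{8773}{2175}$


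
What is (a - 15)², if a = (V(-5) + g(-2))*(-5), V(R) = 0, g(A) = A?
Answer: 25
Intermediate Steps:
a = 10 (a = (0 - 2)*(-5) = -2*(-5) = 10)
(a - 15)² = (10 - 15)² = (-5)² = 25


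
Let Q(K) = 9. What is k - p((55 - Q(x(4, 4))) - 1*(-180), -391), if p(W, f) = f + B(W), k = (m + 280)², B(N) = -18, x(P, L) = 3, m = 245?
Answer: 276034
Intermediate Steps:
k = 275625 (k = (245 + 280)² = 525² = 275625)
p(W, f) = -18 + f (p(W, f) = f - 18 = -18 + f)
k - p((55 - Q(x(4, 4))) - 1*(-180), -391) = 275625 - (-18 - 391) = 275625 - 1*(-409) = 275625 + 409 = 276034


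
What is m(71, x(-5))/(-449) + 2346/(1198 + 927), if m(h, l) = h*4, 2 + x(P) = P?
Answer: 26462/56125 ≈ 0.47148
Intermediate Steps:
x(P) = -2 + P
m(h, l) = 4*h
m(71, x(-5))/(-449) + 2346/(1198 + 927) = (4*71)/(-449) + 2346/(1198 + 927) = 284*(-1/449) + 2346/2125 = -284/449 + 2346*(1/2125) = -284/449 + 138/125 = 26462/56125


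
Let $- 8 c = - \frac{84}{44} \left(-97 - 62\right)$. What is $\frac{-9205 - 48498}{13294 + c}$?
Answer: $- \frac{5077864}{1166533} \approx -4.353$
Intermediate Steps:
$c = - \frac{3339}{88}$ ($c = - \frac{- \frac{84}{44} \left(-97 - 62\right)}{8} = - \frac{\left(-84\right) \frac{1}{44} \left(-159\right)}{8} = - \frac{\left(- \frac{21}{11}\right) \left(-159\right)}{8} = \left(- \frac{1}{8}\right) \frac{3339}{11} = - \frac{3339}{88} \approx -37.943$)
$\frac{-9205 - 48498}{13294 + c} = \frac{-9205 - 48498}{13294 - \frac{3339}{88}} = - \frac{57703}{\frac{1166533}{88}} = \left(-57703\right) \frac{88}{1166533} = - \frac{5077864}{1166533}$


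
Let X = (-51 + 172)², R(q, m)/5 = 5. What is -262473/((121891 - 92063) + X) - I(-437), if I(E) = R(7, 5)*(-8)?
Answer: 2877109/14823 ≈ 194.10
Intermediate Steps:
R(q, m) = 25 (R(q, m) = 5*5 = 25)
X = 14641 (X = 121² = 14641)
I(E) = -200 (I(E) = 25*(-8) = -200)
-262473/((121891 - 92063) + X) - I(-437) = -262473/((121891 - 92063) + 14641) - 1*(-200) = -262473/(29828 + 14641) + 200 = -262473/44469 + 200 = -262473*1/44469 + 200 = -87491/14823 + 200 = 2877109/14823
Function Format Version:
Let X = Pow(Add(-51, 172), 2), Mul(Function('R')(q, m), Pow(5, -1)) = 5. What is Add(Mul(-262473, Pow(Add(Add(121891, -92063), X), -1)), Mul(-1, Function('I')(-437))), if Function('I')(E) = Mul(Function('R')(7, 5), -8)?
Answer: Rational(2877109, 14823) ≈ 194.10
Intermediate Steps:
Function('R')(q, m) = 25 (Function('R')(q, m) = Mul(5, 5) = 25)
X = 14641 (X = Pow(121, 2) = 14641)
Function('I')(E) = -200 (Function('I')(E) = Mul(25, -8) = -200)
Add(Mul(-262473, Pow(Add(Add(121891, -92063), X), -1)), Mul(-1, Function('I')(-437))) = Add(Mul(-262473, Pow(Add(Add(121891, -92063), 14641), -1)), Mul(-1, -200)) = Add(Mul(-262473, Pow(Add(29828, 14641), -1)), 200) = Add(Mul(-262473, Pow(44469, -1)), 200) = Add(Mul(-262473, Rational(1, 44469)), 200) = Add(Rational(-87491, 14823), 200) = Rational(2877109, 14823)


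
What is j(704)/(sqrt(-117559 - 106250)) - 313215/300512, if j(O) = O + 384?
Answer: -313215/300512 - 1088*I*sqrt(223809)/223809 ≈ -1.0423 - 2.2998*I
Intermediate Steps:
j(O) = 384 + O
j(704)/(sqrt(-117559 - 106250)) - 313215/300512 = (384 + 704)/(sqrt(-117559 - 106250)) - 313215/300512 = 1088/(sqrt(-223809)) - 313215*1/300512 = 1088/((I*sqrt(223809))) - 313215/300512 = 1088*(-I*sqrt(223809)/223809) - 313215/300512 = -1088*I*sqrt(223809)/223809 - 313215/300512 = -313215/300512 - 1088*I*sqrt(223809)/223809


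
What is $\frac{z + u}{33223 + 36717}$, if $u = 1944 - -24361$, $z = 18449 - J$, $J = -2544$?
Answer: $\frac{23649}{34970} \approx 0.67627$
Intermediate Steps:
$z = 20993$ ($z = 18449 - -2544 = 18449 + 2544 = 20993$)
$u = 26305$ ($u = 1944 + 24361 = 26305$)
$\frac{z + u}{33223 + 36717} = \frac{20993 + 26305}{33223 + 36717} = \frac{47298}{69940} = 47298 \cdot \frac{1}{69940} = \frac{23649}{34970}$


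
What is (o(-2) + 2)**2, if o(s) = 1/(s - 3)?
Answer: 81/25 ≈ 3.2400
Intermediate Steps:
o(s) = 1/(-3 + s)
(o(-2) + 2)**2 = (1/(-3 - 2) + 2)**2 = (1/(-5) + 2)**2 = (-1/5 + 2)**2 = (9/5)**2 = 81/25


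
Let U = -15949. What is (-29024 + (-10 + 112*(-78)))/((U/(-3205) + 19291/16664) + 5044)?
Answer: -2017224692400/269718159071 ≈ -7.4790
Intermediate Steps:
(-29024 + (-10 + 112*(-78)))/((U/(-3205) + 19291/16664) + 5044) = (-29024 + (-10 + 112*(-78)))/((-15949/(-3205) + 19291/16664) + 5044) = (-29024 + (-10 - 8736))/((-15949*(-1/3205) + 19291*(1/16664)) + 5044) = (-29024 - 8746)/((15949/3205 + 19291/16664) + 5044) = -37770/(327601791/53408120 + 5044) = -37770/269718159071/53408120 = -37770*53408120/269718159071 = -2017224692400/269718159071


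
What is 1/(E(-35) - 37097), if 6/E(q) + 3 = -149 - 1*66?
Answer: -109/4043576 ≈ -2.6956e-5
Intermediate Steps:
E(q) = -3/109 (E(q) = 6/(-3 + (-149 - 1*66)) = 6/(-3 + (-149 - 66)) = 6/(-3 - 215) = 6/(-218) = 6*(-1/218) = -3/109)
1/(E(-35) - 37097) = 1/(-3/109 - 37097) = 1/(-4043576/109) = -109/4043576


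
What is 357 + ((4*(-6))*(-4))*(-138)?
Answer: -12891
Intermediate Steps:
357 + ((4*(-6))*(-4))*(-138) = 357 - 24*(-4)*(-138) = 357 + 96*(-138) = 357 - 13248 = -12891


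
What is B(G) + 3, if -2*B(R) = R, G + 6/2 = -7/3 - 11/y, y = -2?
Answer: 35/12 ≈ 2.9167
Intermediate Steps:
G = ⅙ (G = -3 + (-7/3 - 11/(-2)) = -3 + (-7*⅓ - 11*(-½)) = -3 + (-7/3 + 11/2) = -3 + 19/6 = ⅙ ≈ 0.16667)
B(R) = -R/2
B(G) + 3 = -½*⅙ + 3 = -1/12 + 3 = 35/12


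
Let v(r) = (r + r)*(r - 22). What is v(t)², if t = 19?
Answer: 12996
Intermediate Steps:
v(r) = 2*r*(-22 + r) (v(r) = (2*r)*(-22 + r) = 2*r*(-22 + r))
v(t)² = (2*19*(-22 + 19))² = (2*19*(-3))² = (-114)² = 12996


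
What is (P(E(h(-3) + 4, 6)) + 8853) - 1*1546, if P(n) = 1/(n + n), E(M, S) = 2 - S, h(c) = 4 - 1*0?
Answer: 58455/8 ≈ 7306.9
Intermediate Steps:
h(c) = 4 (h(c) = 4 + 0 = 4)
P(n) = 1/(2*n)
(P(E(h(-3) + 4, 6)) + 8853) - 1*1546 = (1/(2*(2 - 1*6)) + 8853) - 1*1546 = (1/(2*(2 - 6)) + 8853) - 1546 = ((½)/(-4) + 8853) - 1546 = ((½)*(-¼) + 8853) - 1546 = (-⅛ + 8853) - 1546 = 70823/8 - 1546 = 58455/8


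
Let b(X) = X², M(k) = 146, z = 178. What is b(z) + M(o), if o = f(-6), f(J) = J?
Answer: 31830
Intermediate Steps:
o = -6
b(z) + M(o) = 178² + 146 = 31684 + 146 = 31830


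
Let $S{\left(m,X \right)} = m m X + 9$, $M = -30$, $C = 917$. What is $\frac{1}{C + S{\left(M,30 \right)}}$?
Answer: $\frac{1}{27926} \approx 3.5809 \cdot 10^{-5}$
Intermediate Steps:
$S{\left(m,X \right)} = 9 + X m^{2}$ ($S{\left(m,X \right)} = m^{2} X + 9 = X m^{2} + 9 = 9 + X m^{2}$)
$\frac{1}{C + S{\left(M,30 \right)}} = \frac{1}{917 + \left(9 + 30 \left(-30\right)^{2}\right)} = \frac{1}{917 + \left(9 + 30 \cdot 900\right)} = \frac{1}{917 + \left(9 + 27000\right)} = \frac{1}{917 + 27009} = \frac{1}{27926}$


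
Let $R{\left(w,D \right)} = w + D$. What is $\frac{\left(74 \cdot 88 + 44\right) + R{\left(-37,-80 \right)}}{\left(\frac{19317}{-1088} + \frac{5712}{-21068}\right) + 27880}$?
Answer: $\frac{36898663744}{159662932177} \approx 0.2311$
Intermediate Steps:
$R{\left(w,D \right)} = D + w$
$\frac{\left(74 \cdot 88 + 44\right) + R{\left(-37,-80 \right)}}{\left(\frac{19317}{-1088} + \frac{5712}{-21068}\right) + 27880} = \frac{\left(74 \cdot 88 + 44\right) - 117}{\left(\frac{19317}{-1088} + \frac{5712}{-21068}\right) + 27880} = \frac{\left(6512 + 44\right) - 117}{\left(19317 \left(- \frac{1}{1088}\right) + 5712 \left(- \frac{1}{21068}\right)\right) + 27880} = \frac{6556 - 117}{\left(- \frac{19317}{1088} - \frac{1428}{5267}\right) + 27880} = \frac{6439}{- \frac{103296303}{5730496} + 27880} = \frac{6439}{\frac{159662932177}{5730496}} = 6439 \cdot \frac{5730496}{159662932177} = \frac{36898663744}{159662932177}$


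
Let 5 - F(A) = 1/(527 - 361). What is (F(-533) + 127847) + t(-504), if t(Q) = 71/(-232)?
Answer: 2461912103/19256 ≈ 1.2785e+5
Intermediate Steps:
F(A) = 829/166 (F(A) = 5 - 1/(527 - 361) = 5 - 1/166 = 829/166)
t(Q) = -71/232 (t(Q) = 71*(-1/232) = -71/232)
(F(-533) + 127847) + t(-504) = (829/166 + 127847) - 71/232 = 21223431/166 - 71/232 = 2461912103/19256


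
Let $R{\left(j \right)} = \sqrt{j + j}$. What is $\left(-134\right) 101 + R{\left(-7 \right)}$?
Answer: $-13534 + i \sqrt{14} \approx -13534.0 + 3.7417 i$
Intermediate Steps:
$R{\left(j \right)} = \sqrt{2} \sqrt{j}$ ($R{\left(j \right)} = \sqrt{2 j} = \sqrt{2} \sqrt{j}$)
$\left(-134\right) 101 + R{\left(-7 \right)} = \left(-134\right) 101 + \sqrt{2} \sqrt{-7} = -13534 + \sqrt{2} i \sqrt{7} = -13534 + i \sqrt{14}$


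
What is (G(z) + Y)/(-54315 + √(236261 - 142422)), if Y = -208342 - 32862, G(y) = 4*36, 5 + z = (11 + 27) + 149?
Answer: 6546586950/1475012693 + 120530*√93839/1475012693 ≈ 4.4634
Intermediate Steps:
z = 182 (z = -5 + ((11 + 27) + 149) = -5 + (38 + 149) = -5 + 187 = 182)
G(y) = 144
Y = -241204
(G(z) + Y)/(-54315 + √(236261 - 142422)) = (144 - 241204)/(-54315 + √(236261 - 142422)) = -241060/(-54315 + √93839)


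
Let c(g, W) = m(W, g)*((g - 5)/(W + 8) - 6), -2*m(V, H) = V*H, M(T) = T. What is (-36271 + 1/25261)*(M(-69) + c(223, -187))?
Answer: 24693811364850810/4521719 ≈ 5.4612e+9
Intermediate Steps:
m(V, H) = -H*V/2 (m(V, H) = -V*H/2 = -H*V/2)
c(g, W) = -W*g*(-6 + (-5 + g)/(8 + W))/2 (c(g, W) = (-g*W/2)*((g - 5)/(W + 8) - 6) = (-W*g/2)*((-5 + g)/(8 + W) - 6) = (-W*g/2)*(-6 + (-5 + g)/(8 + W)) = -W*g*(-6 + (-5 + g)/(8 + W))/2)
(-36271 + 1/25261)*(M(-69) + c(223, -187)) = (-36271 + 1/25261)*(-69 + (½)*(-187)*223*(53 - 1*223 + 6*(-187))/(8 - 187)) = (-36271 + 1/25261)*(-69 + (½)*(-187)*223*(53 - 223 - 1122)/(-179)) = -916241730*(-69 + (½)*(-187)*223*(-1/179)*(-1292))/25261 = -916241730*(-69 - 26938846/179)/25261 = -916241730/25261*(-26951197/179) = 24693811364850810/4521719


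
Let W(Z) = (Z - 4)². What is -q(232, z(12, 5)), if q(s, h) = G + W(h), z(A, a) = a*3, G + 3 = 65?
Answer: -183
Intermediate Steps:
G = 62 (G = -3 + 65 = 62)
z(A, a) = 3*a
W(Z) = (-4 + Z)²
q(s, h) = 62 + (-4 + h)²
-q(232, z(12, 5)) = -(62 + (-4 + 3*5)²) = -(62 + (-4 + 15)²) = -(62 + 11²) = -(62 + 121) = -1*183 = -183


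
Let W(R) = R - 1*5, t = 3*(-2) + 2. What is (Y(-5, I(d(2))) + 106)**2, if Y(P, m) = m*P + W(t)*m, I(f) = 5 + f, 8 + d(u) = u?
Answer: 14400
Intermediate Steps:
d(u) = -8 + u
t = -4 (t = -6 + 2 = -4)
W(R) = -5 + R (W(R) = R - 5 = -5 + R)
Y(P, m) = -9*m + P*m (Y(P, m) = m*P + (-5 - 4)*m = P*m - 9*m = -9*m + P*m)
(Y(-5, I(d(2))) + 106)**2 = ((5 + (-8 + 2))*(-9 - 5) + 106)**2 = ((5 - 6)*(-14) + 106)**2 = (-1*(-14) + 106)**2 = (14 + 106)**2 = 120**2 = 14400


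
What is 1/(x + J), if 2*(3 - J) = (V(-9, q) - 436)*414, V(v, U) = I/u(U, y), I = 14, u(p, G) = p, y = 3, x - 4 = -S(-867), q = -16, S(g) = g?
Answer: 8/730457 ≈ 1.0952e-5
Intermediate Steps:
x = 871 (x = 4 - 1*(-867) = 4 + 867 = 871)
V(v, U) = 14/U
J = 723489/8 (J = 3 - (14/(-16) - 436)*414/2 = 3 - (14*(-1/16) - 436)*414/2 = 3 - (-7/8 - 436)*414/2 = 3 - (-3495)*414/16 = 3 - 1/2*(-723465/4) = 3 + 723465/8 = 723489/8 ≈ 90436.)
1/(x + J) = 1/(871 + 723489/8) = 1/(730457/8) = 8/730457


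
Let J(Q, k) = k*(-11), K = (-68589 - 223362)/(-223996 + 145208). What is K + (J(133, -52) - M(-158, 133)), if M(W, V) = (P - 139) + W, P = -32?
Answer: 71279939/78788 ≈ 904.71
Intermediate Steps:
K = 291951/78788 (K = -291951/(-78788) = -291951*(-1/78788) = 291951/78788 ≈ 3.7055)
J(Q, k) = -11*k
M(W, V) = -171 + W (M(W, V) = (-32 - 139) + W = -171 + W)
K + (J(133, -52) - M(-158, 133)) = 291951/78788 + (-11*(-52) - (-171 - 158)) = 291951/78788 + (572 - 1*(-329)) = 291951/78788 + (572 + 329) = 291951/78788 + 901 = 71279939/78788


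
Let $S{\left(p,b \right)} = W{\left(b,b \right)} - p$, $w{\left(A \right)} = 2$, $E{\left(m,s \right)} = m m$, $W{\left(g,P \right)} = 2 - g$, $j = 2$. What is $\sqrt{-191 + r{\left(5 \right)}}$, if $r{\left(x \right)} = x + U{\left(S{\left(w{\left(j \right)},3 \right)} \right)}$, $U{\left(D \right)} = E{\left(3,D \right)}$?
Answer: $i \sqrt{177} \approx 13.304 i$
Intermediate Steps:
$E{\left(m,s \right)} = m^{2}$
$S{\left(p,b \right)} = 2 - b - p$ ($S{\left(p,b \right)} = \left(2 - b\right) - p = 2 - b - p$)
$U{\left(D \right)} = 9$ ($U{\left(D \right)} = 3^{2} = 9$)
$r{\left(x \right)} = 9 + x$ ($r{\left(x \right)} = x + 9 = 9 + x$)
$\sqrt{-191 + r{\left(5 \right)}} = \sqrt{-191 + \left(9 + 5\right)} = \sqrt{-191 + 14} = \sqrt{-177} = i \sqrt{177}$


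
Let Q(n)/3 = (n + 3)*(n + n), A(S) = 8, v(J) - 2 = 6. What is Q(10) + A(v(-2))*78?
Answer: 1404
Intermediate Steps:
v(J) = 8 (v(J) = 2 + 6 = 8)
Q(n) = 6*n*(3 + n) (Q(n) = 3*((n + 3)*(n + n)) = 3*((3 + n)*(2*n)) = 3*(2*n*(3 + n)) = 6*n*(3 + n))
Q(10) + A(v(-2))*78 = 6*10*(3 + 10) + 8*78 = 6*10*13 + 624 = 780 + 624 = 1404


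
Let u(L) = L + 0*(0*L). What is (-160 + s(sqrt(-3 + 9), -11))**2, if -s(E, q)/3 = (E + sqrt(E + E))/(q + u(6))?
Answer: (800 - 3*sqrt(6) - 3*2**(3/4)*3**(1/4))**2/25 ≈ 24713.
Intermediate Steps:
u(L) = L (u(L) = L + 0*0 = L + 0 = L)
s(E, q) = -3*(E + sqrt(2)*sqrt(E))/(6 + q) (s(E, q) = -3*(E + sqrt(E + E))/(q + 6) = -3*(E + sqrt(2*E))/(6 + q) = -3*(E + sqrt(2)*sqrt(E))/(6 + q))
(-160 + s(sqrt(-3 + 9), -11))**2 = (-160 + 3*(-sqrt(-3 + 9) - sqrt(2)*sqrt(sqrt(-3 + 9)))/(6 - 11))**2 = (-160 + 3*(-sqrt(6) - sqrt(2)*sqrt(sqrt(6)))/(-5))**2 = (-160 + 3*(-1/5)*(-sqrt(6) - sqrt(2)*6**(1/4)))**2 = (-160 + 3*(-1/5)*(-sqrt(6) - 2**(3/4)*3**(1/4)))**2 = (-160 + (3*sqrt(6)/5 + 3*2**(3/4)*3**(1/4)/5))**2 = (-160 + 3*sqrt(6)/5 + 3*2**(3/4)*3**(1/4)/5)**2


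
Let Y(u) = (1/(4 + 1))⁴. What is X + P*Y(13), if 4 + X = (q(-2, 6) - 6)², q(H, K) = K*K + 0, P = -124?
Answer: 559876/625 ≈ 895.80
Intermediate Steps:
q(H, K) = K² (q(H, K) = K² + 0 = K²)
X = 896 (X = -4 + (6² - 6)² = -4 + (36 - 6)² = -4 + 30² = -4 + 900 = 896)
Y(u) = 1/625 (Y(u) = (1/5)⁴ = (⅕)⁴ = 1/625)
X + P*Y(13) = 896 - 124*1/625 = 896 - 124/625 = 559876/625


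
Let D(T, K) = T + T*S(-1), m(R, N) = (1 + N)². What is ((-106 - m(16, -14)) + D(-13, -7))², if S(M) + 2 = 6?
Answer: 115600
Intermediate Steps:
S(M) = 4 (S(M) = -2 + 6 = 4)
D(T, K) = 5*T (D(T, K) = T + T*4 = T + 4*T = 5*T)
((-106 - m(16, -14)) + D(-13, -7))² = ((-106 - (1 - 14)²) + 5*(-13))² = ((-106 - 1*(-13)²) - 65)² = ((-106 - 1*169) - 65)² = ((-106 - 169) - 65)² = (-275 - 65)² = (-340)² = 115600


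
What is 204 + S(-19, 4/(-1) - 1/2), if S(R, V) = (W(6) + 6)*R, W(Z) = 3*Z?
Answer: -252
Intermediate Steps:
S(R, V) = 24*R (S(R, V) = (3*6 + 6)*R = (18 + 6)*R = 24*R)
204 + S(-19, 4/(-1) - 1/2) = 204 + 24*(-19) = 204 - 456 = -252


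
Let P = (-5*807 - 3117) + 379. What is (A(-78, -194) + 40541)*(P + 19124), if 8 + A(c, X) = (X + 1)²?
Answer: 960685482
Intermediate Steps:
A(c, X) = -8 + (1 + X)² (A(c, X) = -8 + (X + 1)² = -8 + (1 + X)²)
P = -6773 (P = (-4035 - 3117) + 379 = -7152 + 379 = -6773)
(A(-78, -194) + 40541)*(P + 19124) = ((-8 + (1 - 194)²) + 40541)*(-6773 + 19124) = ((-8 + (-193)²) + 40541)*12351 = ((-8 + 37249) + 40541)*12351 = (37241 + 40541)*12351 = 77782*12351 = 960685482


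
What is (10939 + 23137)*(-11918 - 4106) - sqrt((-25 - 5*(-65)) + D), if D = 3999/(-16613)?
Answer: -546033824 - sqrt(82731095313)/16613 ≈ -5.4603e+8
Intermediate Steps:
D = -3999/16613 (D = 3999*(-1/16613) = -3999/16613 ≈ -0.24072)
(10939 + 23137)*(-11918 - 4106) - sqrt((-25 - 5*(-65)) + D) = (10939 + 23137)*(-11918 - 4106) - sqrt((-25 - 5*(-65)) - 3999/16613) = 34076*(-16024) - sqrt((-25 + 325) - 3999/16613) = -546033824 - sqrt(300 - 3999/16613) = -546033824 - sqrt(4979901/16613) = -546033824 - sqrt(82731095313)/16613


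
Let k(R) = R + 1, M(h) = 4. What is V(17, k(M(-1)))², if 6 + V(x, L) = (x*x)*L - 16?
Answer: 2024929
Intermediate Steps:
k(R) = 1 + R
V(x, L) = -22 + L*x² (V(x, L) = -6 + ((x*x)*L - 16) = -6 + (x²*L - 16) = -6 + (L*x² - 16) = -6 + (-16 + L*x²) = -22 + L*x²)
V(17, k(M(-1)))² = (-22 + (1 + 4)*17²)² = (-22 + 5*289)² = (-22 + 1445)² = 1423² = 2024929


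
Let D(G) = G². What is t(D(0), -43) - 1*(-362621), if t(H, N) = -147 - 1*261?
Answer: 362213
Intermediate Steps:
t(H, N) = -408 (t(H, N) = -147 - 261 = -408)
t(D(0), -43) - 1*(-362621) = -408 - 1*(-362621) = -408 + 362621 = 362213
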